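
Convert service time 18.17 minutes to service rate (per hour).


mu = 60 / avg_service_time = 60 / 18.17 = 3.3 per hour

3.3 per hour


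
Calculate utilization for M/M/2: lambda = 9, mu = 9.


rho = lambda/(c*mu) = 9/(2*9) = 0.5

0.5


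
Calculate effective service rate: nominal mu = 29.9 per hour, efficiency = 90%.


Effective rate = mu * efficiency = 29.9 * 0.9 = 26.91 per hour

26.91 per hour


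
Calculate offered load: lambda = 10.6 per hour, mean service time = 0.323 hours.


Offered load a = lambda * E[S] = 10.6 * 0.323 = 3.42 Erlangs

3.42 Erlangs


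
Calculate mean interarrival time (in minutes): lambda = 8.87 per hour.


Mean interarrival time = 60/lambda = 60/8.87 = 6.76 minutes

6.76 minutes


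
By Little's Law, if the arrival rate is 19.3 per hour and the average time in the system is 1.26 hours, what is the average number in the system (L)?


L = lambda * W = 19.3 * 1.26 = 24.32

24.32


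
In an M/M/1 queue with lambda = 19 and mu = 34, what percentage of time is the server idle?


Idle fraction = (1 - rho) * 100 = (1 - 19/34) * 100 = 44.1%

44.1%


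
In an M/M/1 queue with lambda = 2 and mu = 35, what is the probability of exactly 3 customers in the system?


rho = 2/35; P(n) = (1-rho)*rho^n = (1-2/35)*(2/35)^3 = 0.0002

0.0002


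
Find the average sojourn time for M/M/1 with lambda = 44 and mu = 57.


W = 1/(mu - lambda) = 1/(57 - 44) = 0.0769 hours

0.0769 hours


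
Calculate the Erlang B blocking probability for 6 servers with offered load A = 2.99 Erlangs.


B(N,A) = (A^N/N!) / sum(A^k/k!, k=0..N) with N=6, A=2.99 = 0.0516

0.0516


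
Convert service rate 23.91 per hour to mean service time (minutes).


Mean service time = 60/mu = 60/23.91 = 2.51 minutes

2.51 minutes


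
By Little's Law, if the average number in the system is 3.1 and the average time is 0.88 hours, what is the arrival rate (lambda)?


lambda = L / W = 3.1 / 0.88 = 3.52 per hour

3.52 per hour


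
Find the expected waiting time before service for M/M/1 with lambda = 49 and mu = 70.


rho = 49/70; Wq = rho/(mu - lambda) = 0.0333 hours

0.0333 hours


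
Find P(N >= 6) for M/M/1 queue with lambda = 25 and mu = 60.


P(N >= 6) = rho^6 = (25/60)^6 = 0.0052

0.0052


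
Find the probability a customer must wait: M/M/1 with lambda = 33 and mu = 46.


P(wait) = rho = lambda/mu = 33/46 = 0.7174

0.7174


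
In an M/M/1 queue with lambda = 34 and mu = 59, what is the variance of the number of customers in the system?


rho = 34/59; Var(N) = rho/(1-rho)^2 = 3.21

3.21


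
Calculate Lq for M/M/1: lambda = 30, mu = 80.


rho = 30/80; Lq = rho^2/(1-rho) = 0.23

0.23


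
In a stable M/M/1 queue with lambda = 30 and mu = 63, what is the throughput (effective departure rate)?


For a stable queue (lambda < mu), throughput = lambda = 30 per hour

30 per hour


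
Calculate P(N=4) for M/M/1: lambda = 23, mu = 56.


rho = 23/56; P(n) = (1-rho)*rho^n = (1-23/56)*(23/56)^4 = 0.0168

0.0168


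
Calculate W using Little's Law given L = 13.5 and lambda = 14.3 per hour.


W = L / lambda = 13.5 / 14.3 = 0.9441 hours

0.9441 hours


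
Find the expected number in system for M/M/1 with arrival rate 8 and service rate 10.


rho = 8/10; L = rho/(1-rho) = 4.0

4.0


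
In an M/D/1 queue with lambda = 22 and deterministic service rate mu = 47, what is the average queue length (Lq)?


M/D/1: Lq = rho^2 / (2*(1-rho)) where rho = 22/47; Lq = 0.21

0.21


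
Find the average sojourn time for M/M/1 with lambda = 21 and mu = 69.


W = 1/(mu - lambda) = 1/(69 - 21) = 0.0208 hours

0.0208 hours


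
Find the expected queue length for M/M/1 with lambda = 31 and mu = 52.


rho = 31/52; Lq = rho^2/(1-rho) = 0.88

0.88


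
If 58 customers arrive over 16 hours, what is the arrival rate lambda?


lambda = total arrivals / time = 58 / 16 = 3.63 per hour

3.63 per hour


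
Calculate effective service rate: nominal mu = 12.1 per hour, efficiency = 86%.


Effective rate = mu * efficiency = 12.1 * 0.86 = 10.41 per hour

10.41 per hour


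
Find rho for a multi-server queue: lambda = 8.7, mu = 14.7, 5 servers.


rho = lambda / (c * mu) = 8.7 / (5 * 14.7) = 0.1184

0.1184


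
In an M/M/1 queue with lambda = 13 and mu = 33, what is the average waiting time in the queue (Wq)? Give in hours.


rho = 13/33; Wq = rho/(mu - lambda) = 0.0197 hours

0.0197 hours


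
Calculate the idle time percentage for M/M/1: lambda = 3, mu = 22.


Idle fraction = (1 - rho) * 100 = (1 - 3/22) * 100 = 86.4%

86.4%


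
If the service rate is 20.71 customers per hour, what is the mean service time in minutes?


Mean service time = 60/mu = 60/20.71 = 2.9 minutes

2.9 minutes


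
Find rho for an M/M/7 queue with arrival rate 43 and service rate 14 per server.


rho = lambda/(c*mu) = 43/(7*14) = 0.4388

0.4388


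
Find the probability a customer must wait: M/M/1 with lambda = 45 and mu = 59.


P(wait) = rho = lambda/mu = 45/59 = 0.7627

0.7627


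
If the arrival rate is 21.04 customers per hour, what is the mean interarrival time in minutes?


Mean interarrival time = 60/lambda = 60/21.04 = 2.85 minutes

2.85 minutes


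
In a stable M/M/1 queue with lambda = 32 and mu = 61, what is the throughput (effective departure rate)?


For a stable queue (lambda < mu), throughput = lambda = 32 per hour

32 per hour


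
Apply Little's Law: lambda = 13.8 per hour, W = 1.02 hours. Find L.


L = lambda * W = 13.8 * 1.02 = 14.08

14.08


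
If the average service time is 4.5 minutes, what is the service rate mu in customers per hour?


mu = 60 / avg_service_time = 60 / 4.5 = 13.33 per hour

13.33 per hour


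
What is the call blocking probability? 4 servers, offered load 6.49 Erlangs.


B(N,A) = (A^N/N!) / sum(A^k/k!, k=0..N) with N=4, A=6.49 = 0.4994

0.4994


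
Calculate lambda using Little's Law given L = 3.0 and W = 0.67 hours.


lambda = L / W = 3.0 / 0.67 = 4.48 per hour

4.48 per hour


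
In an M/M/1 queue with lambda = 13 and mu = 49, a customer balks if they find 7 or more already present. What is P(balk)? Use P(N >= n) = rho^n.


P(N >= 7) = rho^7 = (13/49)^7 = 0.0001

0.0001


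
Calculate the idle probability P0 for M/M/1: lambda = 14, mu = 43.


P0 = 1 - rho = 1 - 14/43 = 0.6744

0.6744


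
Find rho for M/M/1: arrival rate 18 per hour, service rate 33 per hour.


rho = lambda/mu = 18/33 = 0.5455

0.5455


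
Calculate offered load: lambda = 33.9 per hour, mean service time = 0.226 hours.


Offered load a = lambda * E[S] = 33.9 * 0.226 = 7.66 Erlangs

7.66 Erlangs


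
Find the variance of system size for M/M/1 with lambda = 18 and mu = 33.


rho = 18/33; Var(N) = rho/(1-rho)^2 = 2.64

2.64


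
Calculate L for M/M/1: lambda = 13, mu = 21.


rho = 13/21; L = rho/(1-rho) = 1.63

1.63


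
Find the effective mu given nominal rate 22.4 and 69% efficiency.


Effective rate = mu * efficiency = 22.4 * 0.69 = 15.46 per hour

15.46 per hour


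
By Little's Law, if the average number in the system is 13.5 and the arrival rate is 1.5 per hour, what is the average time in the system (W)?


W = L / lambda = 13.5 / 1.5 = 9.0 hours

9.0 hours


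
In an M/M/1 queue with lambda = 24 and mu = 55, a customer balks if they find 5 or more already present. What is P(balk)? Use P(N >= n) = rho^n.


P(N >= 5) = rho^5 = (24/55)^5 = 0.0158

0.0158


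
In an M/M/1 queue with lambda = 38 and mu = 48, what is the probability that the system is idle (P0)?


P0 = 1 - rho = 1 - 38/48 = 0.2083

0.2083


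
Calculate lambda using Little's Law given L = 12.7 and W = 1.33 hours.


lambda = L / W = 12.7 / 1.33 = 9.55 per hour

9.55 per hour


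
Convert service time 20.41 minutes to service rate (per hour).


mu = 60 / avg_service_time = 60 / 20.41 = 2.94 per hour

2.94 per hour


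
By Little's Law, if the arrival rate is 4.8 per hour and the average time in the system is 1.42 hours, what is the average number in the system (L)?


L = lambda * W = 4.8 * 1.42 = 6.82

6.82


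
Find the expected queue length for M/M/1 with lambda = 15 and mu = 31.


rho = 15/31; Lq = rho^2/(1-rho) = 0.45

0.45


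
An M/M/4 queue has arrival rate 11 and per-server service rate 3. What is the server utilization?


rho = lambda/(c*mu) = 11/(4*3) = 0.9167

0.9167


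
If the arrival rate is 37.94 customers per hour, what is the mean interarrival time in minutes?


Mean interarrival time = 60/lambda = 60/37.94 = 1.58 minutes

1.58 minutes


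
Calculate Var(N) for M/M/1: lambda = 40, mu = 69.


rho = 40/69; Var(N) = rho/(1-rho)^2 = 3.28

3.28


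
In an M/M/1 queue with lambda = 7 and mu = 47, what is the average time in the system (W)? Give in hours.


W = 1/(mu - lambda) = 1/(47 - 7) = 0.025 hours

0.025 hours


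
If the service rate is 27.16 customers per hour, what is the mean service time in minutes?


Mean service time = 60/mu = 60/27.16 = 2.21 minutes

2.21 minutes


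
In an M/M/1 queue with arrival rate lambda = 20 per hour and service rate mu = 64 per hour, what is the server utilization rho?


rho = lambda/mu = 20/64 = 0.3125

0.3125


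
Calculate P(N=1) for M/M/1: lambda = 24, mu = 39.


rho = 24/39; P(n) = (1-rho)*rho^n = (1-24/39)*(24/39)^1 = 0.2367

0.2367


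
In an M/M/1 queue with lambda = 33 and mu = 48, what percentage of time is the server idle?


Idle fraction = (1 - rho) * 100 = (1 - 33/48) * 100 = 31.3%

31.3%


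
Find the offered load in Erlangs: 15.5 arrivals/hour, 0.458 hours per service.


Offered load a = lambda * E[S] = 15.5 * 0.458 = 7.1 Erlangs

7.1 Erlangs


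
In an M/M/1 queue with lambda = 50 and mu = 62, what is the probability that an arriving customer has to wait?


P(wait) = rho = lambda/mu = 50/62 = 0.8065

0.8065


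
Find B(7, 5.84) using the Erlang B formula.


B(N,A) = (A^N/N!) / sum(A^k/k!, k=0..N) with N=7, A=5.84 = 0.1746

0.1746


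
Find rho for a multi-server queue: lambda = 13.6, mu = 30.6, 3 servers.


rho = lambda / (c * mu) = 13.6 / (3 * 30.6) = 0.1481

0.1481


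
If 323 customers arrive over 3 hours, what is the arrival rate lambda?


lambda = total arrivals / time = 323 / 3 = 107.67 per hour

107.67 per hour


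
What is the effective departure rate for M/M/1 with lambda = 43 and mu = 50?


For a stable queue (lambda < mu), throughput = lambda = 43 per hour

43 per hour


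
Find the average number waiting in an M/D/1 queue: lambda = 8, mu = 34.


M/D/1: Lq = rho^2 / (2*(1-rho)) where rho = 8/34; Lq = 0.04

0.04


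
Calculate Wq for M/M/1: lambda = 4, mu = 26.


rho = 4/26; Wq = rho/(mu - lambda) = 0.007 hours

0.007 hours


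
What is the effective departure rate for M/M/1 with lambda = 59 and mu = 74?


For a stable queue (lambda < mu), throughput = lambda = 59 per hour

59 per hour


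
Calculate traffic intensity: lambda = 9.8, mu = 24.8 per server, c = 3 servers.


rho = lambda / (c * mu) = 9.8 / (3 * 24.8) = 0.1317

0.1317


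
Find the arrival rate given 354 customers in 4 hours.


lambda = total arrivals / time = 354 / 4 = 88.5 per hour

88.5 per hour


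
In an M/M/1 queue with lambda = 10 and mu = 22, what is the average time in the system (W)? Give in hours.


W = 1/(mu - lambda) = 1/(22 - 10) = 0.0833 hours

0.0833 hours


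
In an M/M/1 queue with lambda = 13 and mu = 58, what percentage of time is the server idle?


Idle fraction = (1 - rho) * 100 = (1 - 13/58) * 100 = 77.6%

77.6%


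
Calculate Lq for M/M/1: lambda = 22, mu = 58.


rho = 22/58; Lq = rho^2/(1-rho) = 0.23

0.23


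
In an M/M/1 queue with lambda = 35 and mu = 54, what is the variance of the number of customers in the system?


rho = 35/54; Var(N) = rho/(1-rho)^2 = 5.24

5.24


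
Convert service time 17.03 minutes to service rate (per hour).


mu = 60 / avg_service_time = 60 / 17.03 = 3.52 per hour

3.52 per hour


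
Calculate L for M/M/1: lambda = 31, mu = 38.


rho = 31/38; L = rho/(1-rho) = 4.43

4.43


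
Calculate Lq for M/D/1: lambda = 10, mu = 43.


M/D/1: Lq = rho^2 / (2*(1-rho)) where rho = 10/43; Lq = 0.04

0.04


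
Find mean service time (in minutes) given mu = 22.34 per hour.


Mean service time = 60/mu = 60/22.34 = 2.69 minutes

2.69 minutes


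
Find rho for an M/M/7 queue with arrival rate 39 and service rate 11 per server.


rho = lambda/(c*mu) = 39/(7*11) = 0.5065

0.5065


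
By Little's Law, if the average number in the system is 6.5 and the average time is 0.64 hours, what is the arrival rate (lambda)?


lambda = L / W = 6.5 / 0.64 = 10.16 per hour

10.16 per hour


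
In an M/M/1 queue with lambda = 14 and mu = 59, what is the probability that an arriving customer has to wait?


P(wait) = rho = lambda/mu = 14/59 = 0.2373

0.2373


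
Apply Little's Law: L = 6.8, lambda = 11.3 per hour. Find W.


W = L / lambda = 6.8 / 11.3 = 0.6018 hours

0.6018 hours


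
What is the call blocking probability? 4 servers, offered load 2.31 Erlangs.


B(N,A) = (A^N/N!) / sum(A^k/k!, k=0..N) with N=4, A=2.31 = 0.1287

0.1287


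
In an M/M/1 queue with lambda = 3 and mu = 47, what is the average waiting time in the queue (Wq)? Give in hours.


rho = 3/47; Wq = rho/(mu - lambda) = 0.0015 hours

0.0015 hours


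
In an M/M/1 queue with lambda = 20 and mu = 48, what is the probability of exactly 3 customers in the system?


rho = 20/48; P(n) = (1-rho)*rho^n = (1-20/48)*(20/48)^3 = 0.0422

0.0422


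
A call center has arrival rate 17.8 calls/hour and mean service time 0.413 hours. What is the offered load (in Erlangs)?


Offered load a = lambda * E[S] = 17.8 * 0.413 = 7.35 Erlangs

7.35 Erlangs


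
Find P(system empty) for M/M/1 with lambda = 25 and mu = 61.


P0 = 1 - rho = 1 - 25/61 = 0.5902

0.5902


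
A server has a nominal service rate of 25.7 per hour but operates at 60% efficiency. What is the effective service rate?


Effective rate = mu * efficiency = 25.7 * 0.6 = 15.42 per hour

15.42 per hour


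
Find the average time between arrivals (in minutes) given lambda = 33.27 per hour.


Mean interarrival time = 60/lambda = 60/33.27 = 1.8 minutes

1.8 minutes


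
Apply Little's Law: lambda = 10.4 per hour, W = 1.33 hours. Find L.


L = lambda * W = 10.4 * 1.33 = 13.83

13.83


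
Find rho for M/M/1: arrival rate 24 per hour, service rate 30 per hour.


rho = lambda/mu = 24/30 = 0.8

0.8


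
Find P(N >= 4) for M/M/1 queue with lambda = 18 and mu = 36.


P(N >= 4) = rho^4 = (18/36)^4 = 0.0625

0.0625


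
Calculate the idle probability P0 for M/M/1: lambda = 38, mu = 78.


P0 = 1 - rho = 1 - 38/78 = 0.5128

0.5128


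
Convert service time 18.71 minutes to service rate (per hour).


mu = 60 / avg_service_time = 60 / 18.71 = 3.21 per hour

3.21 per hour


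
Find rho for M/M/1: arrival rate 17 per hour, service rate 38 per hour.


rho = lambda/mu = 17/38 = 0.4474

0.4474


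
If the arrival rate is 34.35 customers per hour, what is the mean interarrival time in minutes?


Mean interarrival time = 60/lambda = 60/34.35 = 1.75 minutes

1.75 minutes


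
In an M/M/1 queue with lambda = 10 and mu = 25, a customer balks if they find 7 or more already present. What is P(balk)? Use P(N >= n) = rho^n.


P(N >= 7) = rho^7 = (10/25)^7 = 0.0016

0.0016


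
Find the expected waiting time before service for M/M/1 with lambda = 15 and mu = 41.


rho = 15/41; Wq = rho/(mu - lambda) = 0.0141 hours

0.0141 hours


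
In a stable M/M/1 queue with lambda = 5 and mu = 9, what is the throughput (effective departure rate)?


For a stable queue (lambda < mu), throughput = lambda = 5 per hour

5 per hour


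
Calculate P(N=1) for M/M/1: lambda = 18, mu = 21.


rho = 18/21; P(n) = (1-rho)*rho^n = (1-18/21)*(18/21)^1 = 0.1224

0.1224


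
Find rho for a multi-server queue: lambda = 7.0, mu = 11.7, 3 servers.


rho = lambda / (c * mu) = 7.0 / (3 * 11.7) = 0.1994

0.1994


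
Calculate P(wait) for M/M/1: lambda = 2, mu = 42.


P(wait) = rho = lambda/mu = 2/42 = 0.0476

0.0476


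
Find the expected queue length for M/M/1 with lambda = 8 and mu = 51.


rho = 8/51; Lq = rho^2/(1-rho) = 0.03

0.03


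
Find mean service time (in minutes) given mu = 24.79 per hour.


Mean service time = 60/mu = 60/24.79 = 2.42 minutes

2.42 minutes


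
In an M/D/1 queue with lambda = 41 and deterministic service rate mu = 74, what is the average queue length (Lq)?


M/D/1: Lq = rho^2 / (2*(1-rho)) where rho = 41/74; Lq = 0.34

0.34


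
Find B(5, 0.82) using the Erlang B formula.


B(N,A) = (A^N/N!) / sum(A^k/k!, k=0..N) with N=5, A=0.82 = 0.0014

0.0014


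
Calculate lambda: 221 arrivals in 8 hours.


lambda = total arrivals / time = 221 / 8 = 27.63 per hour

27.63 per hour


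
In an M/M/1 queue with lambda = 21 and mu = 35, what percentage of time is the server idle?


Idle fraction = (1 - rho) * 100 = (1 - 21/35) * 100 = 40.0%

40.0%


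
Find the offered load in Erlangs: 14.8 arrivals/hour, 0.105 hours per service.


Offered load a = lambda * E[S] = 14.8 * 0.105 = 1.55 Erlangs

1.55 Erlangs


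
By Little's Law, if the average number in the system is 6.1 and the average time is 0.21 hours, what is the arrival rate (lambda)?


lambda = L / W = 6.1 / 0.21 = 29.05 per hour

29.05 per hour


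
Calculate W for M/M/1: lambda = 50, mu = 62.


W = 1/(mu - lambda) = 1/(62 - 50) = 0.0833 hours

0.0833 hours


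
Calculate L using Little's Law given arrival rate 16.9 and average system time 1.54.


L = lambda * W = 16.9 * 1.54 = 26.03

26.03


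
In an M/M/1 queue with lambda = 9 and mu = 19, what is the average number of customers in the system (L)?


rho = 9/19; L = rho/(1-rho) = 0.9

0.9


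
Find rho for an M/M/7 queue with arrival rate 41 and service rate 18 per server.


rho = lambda/(c*mu) = 41/(7*18) = 0.3254

0.3254


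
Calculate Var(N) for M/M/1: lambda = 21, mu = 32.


rho = 21/32; Var(N) = rho/(1-rho)^2 = 5.55

5.55


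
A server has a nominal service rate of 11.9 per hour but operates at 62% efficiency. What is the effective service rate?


Effective rate = mu * efficiency = 11.9 * 0.62 = 7.38 per hour

7.38 per hour


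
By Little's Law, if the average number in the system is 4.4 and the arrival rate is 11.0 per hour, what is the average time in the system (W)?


W = L / lambda = 4.4 / 11.0 = 0.4 hours

0.4 hours


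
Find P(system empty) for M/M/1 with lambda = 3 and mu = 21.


P0 = 1 - rho = 1 - 3/21 = 0.8571

0.8571


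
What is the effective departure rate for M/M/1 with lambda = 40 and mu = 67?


For a stable queue (lambda < mu), throughput = lambda = 40 per hour

40 per hour


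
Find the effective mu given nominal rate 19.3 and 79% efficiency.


Effective rate = mu * efficiency = 19.3 * 0.79 = 15.25 per hour

15.25 per hour


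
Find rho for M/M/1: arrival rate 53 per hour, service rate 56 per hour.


rho = lambda/mu = 53/56 = 0.9464

0.9464


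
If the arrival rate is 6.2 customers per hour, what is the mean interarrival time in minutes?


Mean interarrival time = 60/lambda = 60/6.2 = 9.68 minutes

9.68 minutes


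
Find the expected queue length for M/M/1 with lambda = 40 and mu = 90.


rho = 40/90; Lq = rho^2/(1-rho) = 0.36

0.36


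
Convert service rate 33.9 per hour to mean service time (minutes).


Mean service time = 60/mu = 60/33.9 = 1.77 minutes

1.77 minutes


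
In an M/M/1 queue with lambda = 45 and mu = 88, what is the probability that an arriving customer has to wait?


P(wait) = rho = lambda/mu = 45/88 = 0.5114

0.5114


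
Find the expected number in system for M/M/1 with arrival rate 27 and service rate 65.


rho = 27/65; L = rho/(1-rho) = 0.71

0.71


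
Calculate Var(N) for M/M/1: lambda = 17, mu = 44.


rho = 17/44; Var(N) = rho/(1-rho)^2 = 1.03

1.03


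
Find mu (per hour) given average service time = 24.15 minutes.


mu = 60 / avg_service_time = 60 / 24.15 = 2.48 per hour

2.48 per hour


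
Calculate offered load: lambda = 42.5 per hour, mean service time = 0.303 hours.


Offered load a = lambda * E[S] = 42.5 * 0.303 = 12.88 Erlangs

12.88 Erlangs


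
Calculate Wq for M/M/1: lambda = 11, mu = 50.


rho = 11/50; Wq = rho/(mu - lambda) = 0.0056 hours

0.0056 hours


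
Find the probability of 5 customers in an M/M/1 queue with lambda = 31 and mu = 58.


rho = 31/58; P(n) = (1-rho)*rho^n = (1-31/58)*(31/58)^5 = 0.0203

0.0203


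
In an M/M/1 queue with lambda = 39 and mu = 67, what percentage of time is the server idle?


Idle fraction = (1 - rho) * 100 = (1 - 39/67) * 100 = 41.8%

41.8%


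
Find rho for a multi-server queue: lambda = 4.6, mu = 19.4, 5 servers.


rho = lambda / (c * mu) = 4.6 / (5 * 19.4) = 0.0474

0.0474


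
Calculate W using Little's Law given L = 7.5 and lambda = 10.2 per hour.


W = L / lambda = 7.5 / 10.2 = 0.7353 hours

0.7353 hours


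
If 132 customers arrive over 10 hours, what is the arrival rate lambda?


lambda = total arrivals / time = 132 / 10 = 13.2 per hour

13.2 per hour


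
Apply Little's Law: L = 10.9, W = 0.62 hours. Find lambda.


lambda = L / W = 10.9 / 0.62 = 17.58 per hour

17.58 per hour


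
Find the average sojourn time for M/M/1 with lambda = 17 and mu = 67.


W = 1/(mu - lambda) = 1/(67 - 17) = 0.02 hours

0.02 hours


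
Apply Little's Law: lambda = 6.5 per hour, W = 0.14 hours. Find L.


L = lambda * W = 6.5 * 0.14 = 0.91

0.91


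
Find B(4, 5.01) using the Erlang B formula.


B(N,A) = (A^N/N!) / sum(A^k/k!, k=0..N) with N=4, A=5.01 = 0.3991

0.3991


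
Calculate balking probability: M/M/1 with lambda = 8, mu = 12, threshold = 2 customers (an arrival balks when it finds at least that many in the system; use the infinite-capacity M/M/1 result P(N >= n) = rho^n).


P(N >= 2) = rho^2 = (8/12)^2 = 0.4444

0.4444


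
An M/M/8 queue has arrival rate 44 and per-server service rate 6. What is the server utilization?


rho = lambda/(c*mu) = 44/(8*6) = 0.9167

0.9167


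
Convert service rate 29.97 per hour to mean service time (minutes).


Mean service time = 60/mu = 60/29.97 = 2.0 minutes

2.0 minutes


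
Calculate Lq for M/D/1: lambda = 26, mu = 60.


M/D/1: Lq = rho^2 / (2*(1-rho)) where rho = 26/60; Lq = 0.17

0.17


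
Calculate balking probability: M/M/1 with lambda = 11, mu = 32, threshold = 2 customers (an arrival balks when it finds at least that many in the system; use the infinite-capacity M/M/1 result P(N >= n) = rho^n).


P(N >= 2) = rho^2 = (11/32)^2 = 0.1182

0.1182


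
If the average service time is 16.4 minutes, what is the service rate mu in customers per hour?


mu = 60 / avg_service_time = 60 / 16.4 = 3.66 per hour

3.66 per hour


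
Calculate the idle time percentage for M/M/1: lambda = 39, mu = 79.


Idle fraction = (1 - rho) * 100 = (1 - 39/79) * 100 = 50.6%

50.6%


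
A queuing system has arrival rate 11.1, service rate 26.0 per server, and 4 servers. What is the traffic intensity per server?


rho = lambda / (c * mu) = 11.1 / (4 * 26.0) = 0.1067

0.1067


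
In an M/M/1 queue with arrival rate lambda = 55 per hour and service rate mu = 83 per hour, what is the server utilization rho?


rho = lambda/mu = 55/83 = 0.6627

0.6627


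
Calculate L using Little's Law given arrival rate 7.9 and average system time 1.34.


L = lambda * W = 7.9 * 1.34 = 10.59

10.59


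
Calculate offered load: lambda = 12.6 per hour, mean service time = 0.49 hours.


Offered load a = lambda * E[S] = 12.6 * 0.49 = 6.17 Erlangs

6.17 Erlangs


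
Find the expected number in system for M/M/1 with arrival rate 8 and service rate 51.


rho = 8/51; L = rho/(1-rho) = 0.19

0.19


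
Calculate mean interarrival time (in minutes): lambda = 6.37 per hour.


Mean interarrival time = 60/lambda = 60/6.37 = 9.42 minutes

9.42 minutes


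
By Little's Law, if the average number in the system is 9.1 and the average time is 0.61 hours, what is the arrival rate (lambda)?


lambda = L / W = 9.1 / 0.61 = 14.92 per hour

14.92 per hour


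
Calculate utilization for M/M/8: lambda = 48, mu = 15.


rho = lambda/(c*mu) = 48/(8*15) = 0.4

0.4


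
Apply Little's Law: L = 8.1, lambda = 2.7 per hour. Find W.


W = L / lambda = 8.1 / 2.7 = 3.0 hours

3.0 hours


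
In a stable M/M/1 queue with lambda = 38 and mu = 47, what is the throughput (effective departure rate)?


For a stable queue (lambda < mu), throughput = lambda = 38 per hour

38 per hour


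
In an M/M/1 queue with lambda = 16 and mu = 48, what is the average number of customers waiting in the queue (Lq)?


rho = 16/48; Lq = rho^2/(1-rho) = 0.17

0.17


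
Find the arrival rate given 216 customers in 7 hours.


lambda = total arrivals / time = 216 / 7 = 30.86 per hour

30.86 per hour


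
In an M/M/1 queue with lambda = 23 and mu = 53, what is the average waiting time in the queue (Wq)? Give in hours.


rho = 23/53; Wq = rho/(mu - lambda) = 0.0145 hours

0.0145 hours


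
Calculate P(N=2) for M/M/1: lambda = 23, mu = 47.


rho = 23/47; P(n) = (1-rho)*rho^n = (1-23/47)*(23/47)^2 = 0.1223

0.1223


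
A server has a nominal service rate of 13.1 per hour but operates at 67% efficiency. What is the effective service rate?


Effective rate = mu * efficiency = 13.1 * 0.67 = 8.78 per hour

8.78 per hour


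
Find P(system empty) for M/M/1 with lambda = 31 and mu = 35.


P0 = 1 - rho = 1 - 31/35 = 0.1143

0.1143


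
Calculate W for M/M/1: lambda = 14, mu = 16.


W = 1/(mu - lambda) = 1/(16 - 14) = 0.5 hours

0.5 hours


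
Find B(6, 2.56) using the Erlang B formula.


B(N,A) = (A^N/N!) / sum(A^k/k!, k=0..N) with N=6, A=2.56 = 0.0307

0.0307


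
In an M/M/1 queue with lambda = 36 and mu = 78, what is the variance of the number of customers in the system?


rho = 36/78; Var(N) = rho/(1-rho)^2 = 1.59

1.59


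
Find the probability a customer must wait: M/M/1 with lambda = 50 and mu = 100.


P(wait) = rho = lambda/mu = 50/100 = 0.5

0.5


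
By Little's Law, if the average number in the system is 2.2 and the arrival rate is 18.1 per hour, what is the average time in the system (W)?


W = L / lambda = 2.2 / 18.1 = 0.1215 hours

0.1215 hours


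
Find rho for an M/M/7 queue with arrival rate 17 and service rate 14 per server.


rho = lambda/(c*mu) = 17/(7*14) = 0.1735

0.1735


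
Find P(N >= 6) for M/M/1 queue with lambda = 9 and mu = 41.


P(N >= 6) = rho^6 = (9/41)^6 = 0.0001

0.0001


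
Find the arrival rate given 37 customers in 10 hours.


lambda = total arrivals / time = 37 / 10 = 3.7 per hour

3.7 per hour


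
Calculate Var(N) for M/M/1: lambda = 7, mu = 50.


rho = 7/50; Var(N) = rho/(1-rho)^2 = 0.19

0.19


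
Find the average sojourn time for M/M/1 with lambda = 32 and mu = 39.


W = 1/(mu - lambda) = 1/(39 - 32) = 0.1429 hours

0.1429 hours


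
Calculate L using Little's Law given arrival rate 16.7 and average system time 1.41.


L = lambda * W = 16.7 * 1.41 = 23.55

23.55


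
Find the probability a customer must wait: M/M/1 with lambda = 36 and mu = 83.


P(wait) = rho = lambda/mu = 36/83 = 0.4337

0.4337


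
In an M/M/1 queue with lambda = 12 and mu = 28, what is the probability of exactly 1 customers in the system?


rho = 12/28; P(n) = (1-rho)*rho^n = (1-12/28)*(12/28)^1 = 0.2449

0.2449


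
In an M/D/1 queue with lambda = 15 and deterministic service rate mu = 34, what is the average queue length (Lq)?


M/D/1: Lq = rho^2 / (2*(1-rho)) where rho = 15/34; Lq = 0.17

0.17


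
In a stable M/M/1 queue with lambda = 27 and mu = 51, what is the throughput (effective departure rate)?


For a stable queue (lambda < mu), throughput = lambda = 27 per hour

27 per hour


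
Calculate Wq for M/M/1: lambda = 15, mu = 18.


rho = 15/18; Wq = rho/(mu - lambda) = 0.2778 hours

0.2778 hours


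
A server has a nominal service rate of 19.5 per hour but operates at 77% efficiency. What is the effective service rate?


Effective rate = mu * efficiency = 19.5 * 0.77 = 15.02 per hour

15.02 per hour


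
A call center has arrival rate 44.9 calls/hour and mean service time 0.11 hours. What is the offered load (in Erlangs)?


Offered load a = lambda * E[S] = 44.9 * 0.11 = 4.94 Erlangs

4.94 Erlangs


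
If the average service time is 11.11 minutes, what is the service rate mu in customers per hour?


mu = 60 / avg_service_time = 60 / 11.11 = 5.4 per hour

5.4 per hour


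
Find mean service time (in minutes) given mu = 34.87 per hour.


Mean service time = 60/mu = 60/34.87 = 1.72 minutes

1.72 minutes


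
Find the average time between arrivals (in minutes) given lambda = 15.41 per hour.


Mean interarrival time = 60/lambda = 60/15.41 = 3.89 minutes

3.89 minutes


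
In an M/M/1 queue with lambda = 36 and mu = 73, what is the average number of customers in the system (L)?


rho = 36/73; L = rho/(1-rho) = 0.97

0.97


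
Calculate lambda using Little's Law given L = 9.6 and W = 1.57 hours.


lambda = L / W = 9.6 / 1.57 = 6.11 per hour

6.11 per hour


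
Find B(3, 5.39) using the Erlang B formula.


B(N,A) = (A^N/N!) / sum(A^k/k!, k=0..N) with N=3, A=5.39 = 0.5551

0.5551


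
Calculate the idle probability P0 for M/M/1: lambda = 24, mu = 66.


P0 = 1 - rho = 1 - 24/66 = 0.6364

0.6364


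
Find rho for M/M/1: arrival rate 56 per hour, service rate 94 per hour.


rho = lambda/mu = 56/94 = 0.5957

0.5957


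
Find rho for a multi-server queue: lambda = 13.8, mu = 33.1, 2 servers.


rho = lambda / (c * mu) = 13.8 / (2 * 33.1) = 0.2085

0.2085


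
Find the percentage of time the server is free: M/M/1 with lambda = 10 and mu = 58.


Idle fraction = (1 - rho) * 100 = (1 - 10/58) * 100 = 82.8%

82.8%


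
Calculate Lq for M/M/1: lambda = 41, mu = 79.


rho = 41/79; Lq = rho^2/(1-rho) = 0.56

0.56


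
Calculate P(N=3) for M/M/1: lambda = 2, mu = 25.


rho = 2/25; P(n) = (1-rho)*rho^n = (1-2/25)*(2/25)^3 = 0.0005

0.0005


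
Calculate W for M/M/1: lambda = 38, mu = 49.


W = 1/(mu - lambda) = 1/(49 - 38) = 0.0909 hours

0.0909 hours


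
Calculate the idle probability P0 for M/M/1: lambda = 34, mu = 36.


P0 = 1 - rho = 1 - 34/36 = 0.0556

0.0556


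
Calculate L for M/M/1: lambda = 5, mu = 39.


rho = 5/39; L = rho/(1-rho) = 0.15

0.15


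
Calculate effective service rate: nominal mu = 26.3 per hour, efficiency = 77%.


Effective rate = mu * efficiency = 26.3 * 0.77 = 20.25 per hour

20.25 per hour


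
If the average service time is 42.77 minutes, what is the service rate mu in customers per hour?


mu = 60 / avg_service_time = 60 / 42.77 = 1.4 per hour

1.4 per hour


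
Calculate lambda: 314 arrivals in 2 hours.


lambda = total arrivals / time = 314 / 2 = 157.0 per hour

157.0 per hour


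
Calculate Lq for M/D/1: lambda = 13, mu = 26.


M/D/1: Lq = rho^2 / (2*(1-rho)) where rho = 13/26; Lq = 0.25

0.25


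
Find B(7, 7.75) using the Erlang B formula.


B(N,A) = (A^N/N!) / sum(A^k/k!, k=0..N) with N=7, A=7.75 = 0.2939

0.2939


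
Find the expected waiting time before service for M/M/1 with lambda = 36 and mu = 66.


rho = 36/66; Wq = rho/(mu - lambda) = 0.0182 hours

0.0182 hours


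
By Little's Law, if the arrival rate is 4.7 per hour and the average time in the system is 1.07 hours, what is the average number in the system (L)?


L = lambda * W = 4.7 * 1.07 = 5.03

5.03


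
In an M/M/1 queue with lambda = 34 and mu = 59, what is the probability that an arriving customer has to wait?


P(wait) = rho = lambda/mu = 34/59 = 0.5763

0.5763


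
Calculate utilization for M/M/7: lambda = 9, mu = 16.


rho = lambda/(c*mu) = 9/(7*16) = 0.0804

0.0804


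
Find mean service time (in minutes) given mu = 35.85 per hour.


Mean service time = 60/mu = 60/35.85 = 1.67 minutes

1.67 minutes


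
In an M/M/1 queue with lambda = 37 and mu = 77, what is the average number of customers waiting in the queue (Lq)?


rho = 37/77; Lq = rho^2/(1-rho) = 0.44

0.44


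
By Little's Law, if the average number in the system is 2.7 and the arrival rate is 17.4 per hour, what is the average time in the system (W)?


W = L / lambda = 2.7 / 17.4 = 0.1552 hours

0.1552 hours


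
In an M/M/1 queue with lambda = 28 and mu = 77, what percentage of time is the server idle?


Idle fraction = (1 - rho) * 100 = (1 - 28/77) * 100 = 63.6%

63.6%


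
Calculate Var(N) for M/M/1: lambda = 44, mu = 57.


rho = 44/57; Var(N) = rho/(1-rho)^2 = 14.84

14.84


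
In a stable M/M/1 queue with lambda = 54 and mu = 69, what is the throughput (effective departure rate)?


For a stable queue (lambda < mu), throughput = lambda = 54 per hour

54 per hour


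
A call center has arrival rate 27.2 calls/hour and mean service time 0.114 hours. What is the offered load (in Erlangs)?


Offered load a = lambda * E[S] = 27.2 * 0.114 = 3.1 Erlangs

3.1 Erlangs


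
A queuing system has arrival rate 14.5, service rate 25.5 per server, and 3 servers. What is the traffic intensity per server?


rho = lambda / (c * mu) = 14.5 / (3 * 25.5) = 0.1895

0.1895


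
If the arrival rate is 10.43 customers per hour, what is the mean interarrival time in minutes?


Mean interarrival time = 60/lambda = 60/10.43 = 5.75 minutes

5.75 minutes


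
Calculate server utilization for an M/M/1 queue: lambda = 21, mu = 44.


rho = lambda/mu = 21/44 = 0.4773

0.4773


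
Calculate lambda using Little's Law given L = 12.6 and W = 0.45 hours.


lambda = L / W = 12.6 / 0.45 = 28.0 per hour

28.0 per hour


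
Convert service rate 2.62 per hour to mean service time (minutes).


Mean service time = 60/mu = 60/2.62 = 22.9 minutes

22.9 minutes


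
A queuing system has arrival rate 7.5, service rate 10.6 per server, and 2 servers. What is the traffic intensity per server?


rho = lambda / (c * mu) = 7.5 / (2 * 10.6) = 0.3538

0.3538


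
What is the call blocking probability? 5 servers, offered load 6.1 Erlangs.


B(N,A) = (A^N/N!) / sum(A^k/k!, k=0..N) with N=5, A=6.1 = 0.3673

0.3673


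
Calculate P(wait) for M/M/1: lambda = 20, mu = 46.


P(wait) = rho = lambda/mu = 20/46 = 0.4348

0.4348


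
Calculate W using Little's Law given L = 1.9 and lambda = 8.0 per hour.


W = L / lambda = 1.9 / 8.0 = 0.2375 hours

0.2375 hours


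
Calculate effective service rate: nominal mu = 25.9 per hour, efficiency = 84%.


Effective rate = mu * efficiency = 25.9 * 0.84 = 21.76 per hour

21.76 per hour


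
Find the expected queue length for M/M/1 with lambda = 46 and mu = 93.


rho = 46/93; Lq = rho^2/(1-rho) = 0.48

0.48


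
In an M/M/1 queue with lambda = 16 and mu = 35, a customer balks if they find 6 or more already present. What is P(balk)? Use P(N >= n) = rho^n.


P(N >= 6) = rho^6 = (16/35)^6 = 0.0091

0.0091


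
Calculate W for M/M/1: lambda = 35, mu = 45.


W = 1/(mu - lambda) = 1/(45 - 35) = 0.1 hours

0.1 hours


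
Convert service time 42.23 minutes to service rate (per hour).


mu = 60 / avg_service_time = 60 / 42.23 = 1.42 per hour

1.42 per hour


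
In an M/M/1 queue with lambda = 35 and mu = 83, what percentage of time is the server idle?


Idle fraction = (1 - rho) * 100 = (1 - 35/83) * 100 = 57.8%

57.8%


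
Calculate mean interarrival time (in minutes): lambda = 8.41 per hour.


Mean interarrival time = 60/lambda = 60/8.41 = 7.13 minutes

7.13 minutes


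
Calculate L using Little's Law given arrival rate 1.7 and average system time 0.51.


L = lambda * W = 1.7 * 0.51 = 0.87

0.87


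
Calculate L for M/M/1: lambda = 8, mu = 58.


rho = 8/58; L = rho/(1-rho) = 0.16

0.16


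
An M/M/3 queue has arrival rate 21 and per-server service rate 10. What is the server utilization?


rho = lambda/(c*mu) = 21/(3*10) = 0.7

0.7


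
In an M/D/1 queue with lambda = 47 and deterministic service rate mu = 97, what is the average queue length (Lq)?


M/D/1: Lq = rho^2 / (2*(1-rho)) where rho = 47/97; Lq = 0.23

0.23


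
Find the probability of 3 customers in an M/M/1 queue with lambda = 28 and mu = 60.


rho = 28/60; P(n) = (1-rho)*rho^n = (1-28/60)*(28/60)^3 = 0.0542

0.0542


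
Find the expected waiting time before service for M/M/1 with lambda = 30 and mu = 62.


rho = 30/62; Wq = rho/(mu - lambda) = 0.0151 hours

0.0151 hours


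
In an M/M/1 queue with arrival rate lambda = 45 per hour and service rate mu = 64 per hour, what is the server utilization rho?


rho = lambda/mu = 45/64 = 0.7031

0.7031


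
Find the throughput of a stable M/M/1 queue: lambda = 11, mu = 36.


For a stable queue (lambda < mu), throughput = lambda = 11 per hour

11 per hour


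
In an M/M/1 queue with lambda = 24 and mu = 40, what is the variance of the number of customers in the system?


rho = 24/40; Var(N) = rho/(1-rho)^2 = 3.75

3.75


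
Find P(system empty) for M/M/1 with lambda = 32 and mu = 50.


P0 = 1 - rho = 1 - 32/50 = 0.36

0.36


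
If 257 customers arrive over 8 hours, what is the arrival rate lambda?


lambda = total arrivals / time = 257 / 8 = 32.13 per hour

32.13 per hour


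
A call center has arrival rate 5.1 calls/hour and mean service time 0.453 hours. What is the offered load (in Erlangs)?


Offered load a = lambda * E[S] = 5.1 * 0.453 = 2.31 Erlangs

2.31 Erlangs


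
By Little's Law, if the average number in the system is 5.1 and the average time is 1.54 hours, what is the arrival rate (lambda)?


lambda = L / W = 5.1 / 1.54 = 3.31 per hour

3.31 per hour


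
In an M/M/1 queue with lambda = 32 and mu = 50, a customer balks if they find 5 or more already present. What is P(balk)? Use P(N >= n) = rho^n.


P(N >= 5) = rho^5 = (32/50)^5 = 0.1074

0.1074


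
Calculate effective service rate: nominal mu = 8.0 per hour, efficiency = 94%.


Effective rate = mu * efficiency = 8.0 * 0.94 = 7.52 per hour

7.52 per hour


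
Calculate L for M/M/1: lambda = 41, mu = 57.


rho = 41/57; L = rho/(1-rho) = 2.56

2.56


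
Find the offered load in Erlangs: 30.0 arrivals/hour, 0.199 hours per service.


Offered load a = lambda * E[S] = 30.0 * 0.199 = 5.97 Erlangs

5.97 Erlangs


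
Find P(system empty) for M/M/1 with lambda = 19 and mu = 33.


P0 = 1 - rho = 1 - 19/33 = 0.4242

0.4242


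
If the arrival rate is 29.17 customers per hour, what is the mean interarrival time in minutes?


Mean interarrival time = 60/lambda = 60/29.17 = 2.06 minutes

2.06 minutes


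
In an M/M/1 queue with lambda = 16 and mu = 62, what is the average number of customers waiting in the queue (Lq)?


rho = 16/62; Lq = rho^2/(1-rho) = 0.09

0.09


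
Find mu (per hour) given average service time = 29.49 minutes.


mu = 60 / avg_service_time = 60 / 29.49 = 2.03 per hour

2.03 per hour


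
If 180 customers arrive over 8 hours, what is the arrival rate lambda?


lambda = total arrivals / time = 180 / 8 = 22.5 per hour

22.5 per hour
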